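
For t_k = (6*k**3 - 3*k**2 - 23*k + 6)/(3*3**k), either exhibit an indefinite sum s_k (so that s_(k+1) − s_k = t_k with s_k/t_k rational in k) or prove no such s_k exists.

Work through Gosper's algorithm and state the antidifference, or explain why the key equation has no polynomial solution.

Compute t_(k+1)/t_k: get (6*k**3 + 15*k**2 - 11*k - 14)/(3*(6*k**3 - 3*k**2 - 23*k + 6)).
Gosper form: A/B · C(k+1)/C(k) with A=1/3, B=1, C=k**3 - k**2/2 - 23*k/6 + 1.
Need (1/3)·f(k+1) − (1)·f(k) = k**3 - k**2/2 - 23*k/6 + 1.
Degrees (0,0,3) ⇒ d ≤ 3.
Solve for f: f(k) = -(k + 2)*(3*k**2 - 3*k + 2)/2 (degree 3 ≤ 3).
R(k) = B(k−1)·f(k)/C(k) = -3*(k + 2)*(3*k**2 - 3*k + 2)/(6*k**3 - 3*k**2 - 23*k + 6); s_k = R·t_k = (-3*k**3 - 3*k**2 + 4*k - 4)/3**k.
Verify: (6*k**3 - 3*k**2 - 23*k + 6)/(3*3**k) matches t_k.

s_k = (-3*k**3 - 3*k**2 + 4*k - 4)/3**k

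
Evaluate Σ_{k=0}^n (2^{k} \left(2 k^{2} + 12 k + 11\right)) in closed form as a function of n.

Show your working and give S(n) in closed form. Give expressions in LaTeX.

The ratio is 2*(2*k**2 + 16*k + 25)/(2*k**2 + 12*k + 11).
Factor: A=2; B=1; C=k**2 + 6*k + 11/2.
Key eq: (2)·f(k+1) = (1)·f(k) + (k**2 + 6*k + 11/2).
d = 2 from the (0,0,2) case.
Solving with deg f ≤ 2: f(k) = (2*k**2 + 4*k - 1)/2.
R(k) = B(k−1)·f(k)/C(k) = (2*k**2 + 4*k - 1)/(2*k**2 + 12*k + 11); s_k = R·t_k = 2**k*(2*k**2 + 4*k - 1).
s_(k+1) − s_k = 2**k*(2*k**2 + 12*k + 11) = t_k.
Evaluate: s_(n+1) = 2**(n + 1)*(2*n**2 + 8*n + 5); subtract s_(0) = -1 ⇒ S(n) = 4*2**n*n**2 + 16*2**n*n + 10*2**n + 1.

S(n) = 4 \cdot 2^{n} n^{2} + 16 \cdot 2^{n} n + 10 \cdot 2^{n} + 1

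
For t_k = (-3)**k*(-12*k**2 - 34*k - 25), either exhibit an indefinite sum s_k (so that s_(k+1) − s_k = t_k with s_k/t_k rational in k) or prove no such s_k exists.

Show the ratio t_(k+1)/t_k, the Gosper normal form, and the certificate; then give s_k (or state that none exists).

Step 1: r(k) = 3*(-12*k**2 - 58*k - 71)/(12*k**2 + 34*k + 25).
Take A(k)=-3, B(k)=1, C(k)=k**2 + 17*k/6 + 25/12.
Need (-3)·f(k+1) − (1)·f(k) = k**2 + 17*k/6 + 25/12.
deg f ≤ 2 (via 0,0,2).
Coefficient equations give f(k) = -(k + 1)*(3*k + 1)/12.
Get s_k = R·t_k = (-3)**k*(3*k**2 + 4*k + 1) with R(k) = B(k−1)f(k)/C(k) = -(k + 1)*(3*k + 1)/(12*k**2 + 34*k + 25).
Δs = (-3)**k*(-12*k**2 - 34*k - 25), as required.

s_k = (-3)**k*(3*k**2 + 4*k + 1)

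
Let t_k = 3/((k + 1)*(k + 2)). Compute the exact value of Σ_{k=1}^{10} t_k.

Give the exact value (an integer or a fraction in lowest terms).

The ratio is (k + 1)/(k + 3).
Normal form (A,B,C) = (k + 1, k + 3, 1).
Key eq: (k + 1)·f(k+1) = (k + 2)·f(k) + (1).
Degrees (1,1,0) ⇒ d ≤ 1.
Solving with deg f ≤ 1: f(k) = k.
Certificate R = B(k−1)f/C = k*(k + 2) gives s_k = 3*k/(k + 1).
Check: Δs_k = 3/(k**2 + 3*k + 2). ✓
Telescoping: Σ = s_(11) − s_(1) = 11/4 − (3/2) = 5/4.

Σ = 5/4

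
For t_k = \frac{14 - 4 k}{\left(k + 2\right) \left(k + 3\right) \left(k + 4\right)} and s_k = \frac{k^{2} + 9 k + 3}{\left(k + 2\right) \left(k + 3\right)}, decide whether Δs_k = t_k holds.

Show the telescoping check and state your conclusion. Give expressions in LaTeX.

valid; difference matches t_k

s_(k+1) = (9*k + (k + 1)**2 + 12)/((k + 3)*(k + 4))
s_(k+1) − s_k = 2*(7 - 2*k)/(k**3 + 9*k**2 + 26*k + 24)
(s_(k+1) − s_k) − t_k = 0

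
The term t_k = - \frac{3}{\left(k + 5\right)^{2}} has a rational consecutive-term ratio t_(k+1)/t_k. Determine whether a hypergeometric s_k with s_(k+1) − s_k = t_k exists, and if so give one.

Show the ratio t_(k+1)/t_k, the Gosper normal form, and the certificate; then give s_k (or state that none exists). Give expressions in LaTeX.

Ratio r(k) = (k + 5)**2/(k + 6)**2.
So A=k**2 + 10*k + 25 and B=k**2 + 12*k + 36, with C=1.
Key eq: (k**2 + 10*k + 25)·f(k+1) = (k**2 + 10*k + 25)·f(k) + (1).
deg f ≤ 0 (via 2,2,0).
Generic f = c0 gives residual -1; -1 = 0 cannot hold, so t_k is not Gosper-summable.

none — t_k is not Gosper-summable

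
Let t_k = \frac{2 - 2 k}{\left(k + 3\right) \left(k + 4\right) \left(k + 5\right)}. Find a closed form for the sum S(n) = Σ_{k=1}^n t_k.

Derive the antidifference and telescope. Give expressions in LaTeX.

S(n) = \frac{n \left(1 - n\right)}{5 \left(n^{2} + 9 n + 20\right)}

The ratio is k*(k + 3)/((k - 1)*(k + 6)).
So A=k + 3 and B=k + 6, with C=k - 1.
Need (k + 3)·f(k+1) − (k + 5)·f(k) = k - 1.
Bound: deg f ≤ 2.
Match coefficients ⇒ f(k) = k*(k - 5)/12.
Get s_k = R·t_k = -k*(k - 5)/(6*(k + 3)*(k + 4)) with R(k) = B(k−1)f(k)/C(k) = k*(k - 5)*(k + 5)/(12*(k - 1)).
Δs = 2*(1 - k)/(k**3 + 12*k**2 + 47*k + 60), as required.
Σ_(k=1)^n t_k = s_(n+1) − s_(1) = ((-n**2 + 3*n + 4)/(6*(n**2 + 9*n + 20))) − (1/30), i.e. n*(1 - n)/(5*(n**2 + 9*n + 20)).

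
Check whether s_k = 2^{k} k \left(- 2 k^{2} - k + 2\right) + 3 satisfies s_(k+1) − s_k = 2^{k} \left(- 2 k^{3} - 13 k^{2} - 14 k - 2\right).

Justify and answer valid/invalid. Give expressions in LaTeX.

valid; difference matches t_k

s_(k+1) = -2**(k + 1)*(k + 1)*(k + 2*(k + 1)**2 - 1) + 3
s_(k+1) − s_k = 2**k*(-2*k**3 - 13*k**2 - 14*k - 2)
(s_(k+1) − s_k) − t_k = 0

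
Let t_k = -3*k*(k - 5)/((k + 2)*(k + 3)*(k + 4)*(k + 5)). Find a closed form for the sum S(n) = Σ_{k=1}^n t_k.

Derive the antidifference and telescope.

r(k) = (k - 4)*(k + 1)*(k + 2)/(k*(k - 5)*(k + 6)) after simplifying.
A = k + 2, B = k + 6, C = k**2 - 5*k.
Need (k + 2)·f(k+1) − (k + 5)·f(k) = k**2 - 5*k.
Bound: deg f ≤ 3.
Match coefficients ⇒ f(k) = k*(k - 26)*(k - 1)/36.
Get s_k = R·t_k = -k*(k**2 - 27*k + 26)/(12*(k + 2)*(k + 3)*(k + 4)) with R(k) = B(k−1)f(k)/C(k) = (k - 26)*(k - 1)*(k + 5)/(36*(k - 5)).
Δs = 3*k*(5 - k)/(k**4 + 14*k**3 + 71*k**2 + 154*k + 120), as required.
Evaluate: s_(n+1) = n*(-n**2 + 24*n + 25)/(12*(n**3 + 12*n**2 + 47*n + 60)); subtract s_(1) = 0 ⇒ S(n) = n*(-n**2 + 24*n + 25)/(12*(n**3 + 12*n**2 + 47*n + 60)).

S(n) = n*(-n**2 + 24*n + 25)/(12*(n**3 + 12*n**2 + 47*n + 60))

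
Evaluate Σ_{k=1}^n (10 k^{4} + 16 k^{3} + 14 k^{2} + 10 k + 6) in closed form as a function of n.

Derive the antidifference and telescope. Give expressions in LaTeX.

The ratio is (5*k**4 + 28*k**3 + 61*k**2 + 63*k + 28)/(5*k**4 + 8*k**3 + 7*k**2 + 5*k + 3).
A = 1, B = 1, C = k**4 + 8*k**3/5 + 7*k**2/5 + k + 3/5.
f must satisfy (1)·f(k+1) − (1)·f(k) = k**4 + 8*k**3/5 + 7*k**2/5 + k + 3/5.
deg f ≤ 5 (via 0,0,4).
Solve for f: f(k) = k*(2*k**4 - k**3 + 2*k + 3)/10 (degree 5 ≤ 5).
R(k) = B(k−1)·f(k)/C(k) = k*(2*k**4 - k**3 + 2*k + 3)/(2*(5*k**4 + 8*k**3 + 7*k**2 + 5*k + 3)); s_k = R·t_k = k*(2*k**4 - k**3 + 2*k + 3).
Check: Δs_k = 10*k**4 + 16*k**3 + 14*k**2 + 10*k + 6. ✓
Evaluate: s_(n+1) = 2*n**5 + 9*n**4 + 16*n**3 + 16*n**2 + 13*n + 6; subtract s_(1) = 6 ⇒ S(n) = n*(2*n**4 + 9*n**3 + 16*n**2 + 16*n + 13).

S(n) = n \left(2 n^{4} + 9 n^{3} + 16 n^{2} + 16 n + 13\right)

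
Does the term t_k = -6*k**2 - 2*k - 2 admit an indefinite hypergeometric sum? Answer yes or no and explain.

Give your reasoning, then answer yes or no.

The ratio is (k + 3*(k + 1)**2 + 2)/(3*k**2 + k + 1).
Gosper form: A/B · C(k+1)/C(k) with A=1, B=1, C=k**2 + k/3 + 1/3.
Solve (1)·f(k+1) − (1)·f(k) = k**2 + k/3 + 1/3.
From deg A=0, deg B=0, deg C=2: d=3.
A polynomial solution: f(k) = k*(k**2 - k + 1)/3.
Get s_k = R·t_k = 2*k*(-k**2 + k - 1) with R(k) = B(k−1)f(k)/C(k) = k*(k**2 - k + 1)/(3*k**2 + k + 1).
Verify: -6*k**2 - 2*k - 2 matches t_k.

Yes. s_k = 2*k*(-k**2 + k - 1).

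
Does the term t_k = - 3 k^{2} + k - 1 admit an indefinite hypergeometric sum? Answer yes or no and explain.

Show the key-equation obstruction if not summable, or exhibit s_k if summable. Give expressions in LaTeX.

Yes. s_k = k \left(- k^{2} + 2 k - 2\right).

r(k) = (-k + 3*(k + 1)**2)/(3*k**2 - k + 1) after simplifying.
Normal form (A,B,C) = (1, 1, k**2 - k/3 + 1/3).
Solve (1)·f(k+1) − (1)·f(k) = k**2 - k/3 + 1/3.
d = 3 from the (0,0,2) case.
Solve for f: f(k) = k*(k**2 - 2*k + 2)/3 (degree 3 ≤ 3).
So s_k = (B(k−1)f/C)·t_k = (k*(k**2 - 2*k + 2)/(3*k**2 - k + 1))·t_k = k*(-k**2 + 2*k - 2).
Δs = -3*k**2 + k - 1, as required.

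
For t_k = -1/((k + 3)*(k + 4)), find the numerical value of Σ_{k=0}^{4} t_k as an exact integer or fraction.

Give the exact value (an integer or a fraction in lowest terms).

Σ = -5/24

The ratio is (k + 3)/(k + 5).
Take A(k)=k + 3, B(k)=k + 5, C(k)=1.
Need (k + 3)·f(k+1) − (k + 4)·f(k) = 1.
d = 1 from the (1,1,0) case.
Solve for f: f(k) = k/3 (degree 1 ≤ 1).
Get s_k = R·t_k = -k/(3*k + 9) with R(k) = B(k−1)f(k)/C(k) = k*(k + 4)/3.
s_(k+1) − s_k = -1/(k**2 + 7*k + 12) = t_k.
Sum = s_(5) − s_(0); s_(5) = -5/24, s_(0) = 0 ⇒ -5/24.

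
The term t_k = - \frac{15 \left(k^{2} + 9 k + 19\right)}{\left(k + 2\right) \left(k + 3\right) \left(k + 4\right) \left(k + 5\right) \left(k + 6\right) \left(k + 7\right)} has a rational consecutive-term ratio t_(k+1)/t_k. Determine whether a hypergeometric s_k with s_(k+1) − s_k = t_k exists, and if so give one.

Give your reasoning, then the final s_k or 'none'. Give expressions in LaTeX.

s_k = \frac{5 k \left(- k^{2} - 12 k - 44\right)}{48 \left(k^{3} + 12 k^{2} + 44 k + 48\right)}

r(k) = (k + 2)*(9*k + (k + 1)**2 + 28)/((k + 8)*(k**2 + 9*k + 19)) after simplifying.
Normal form (A,B,C) = (k + 2, k + 8, k**2 + 9*k + 19).
Need (k + 2)·f(k+1) − (k + 7)·f(k) = k**2 + 9*k + 19.
From deg A=1, deg B=1, deg C=2: d=5.
Solve for f: f(k) = k*(k + 3)*(k + 5)*(k**2 + 12*k + 44)/144 (degree 5 ≤ 5).
R(k) = B(k−1)·f(k)/C(k) = k*(k + 3)*(k + 5)*(k + 7)*(k**2 + 12*k + 44)/(144*(k**2 + 9*k + 19)); s_k = R·t_k = 5*k*(-k**2 - 12*k - 44)/(48*(k**3 + 12*k**2 + 44*k + 48)).
Check: Δs_k = 15*(-k**2 - 9*k - 19)/(k**6 + 27*k**5 + 295*k**4 + 1665*k**3 + 5104*k**2 + 8028*k + 5040). ✓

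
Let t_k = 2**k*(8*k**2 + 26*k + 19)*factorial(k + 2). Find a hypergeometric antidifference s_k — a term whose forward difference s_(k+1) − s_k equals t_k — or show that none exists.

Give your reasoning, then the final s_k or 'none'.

s_k = 2**k*(4*k - 1)*factorial(k + 2)

The ratio is 2*(8*k**3 + 66*k**2 + 179*k + 159)/(8*k**2 + 26*k + 19).
Take A(k)=2*k + 6, B(k)=1, C(k)=k**2 + 13*k/4 + 19/8.
Need (2*k + 6)·f(k+1) − (1)·f(k) = k**2 + 13*k/4 + 19/8.
Degrees (1,0,2) ⇒ d ≤ 1.
Match coefficients ⇒ f(k) = (4*k - 1)/8.
Certificate R = B(k−1)f/C = (4*k - 1)/(8*k**2 + 26*k + 19) gives s_k = 2**k*(4*k - 1)*factorial(k + 2).
Verify: 2**k*(8*k**2 + 26*k + 19)*factorial(k + 2) matches t_k.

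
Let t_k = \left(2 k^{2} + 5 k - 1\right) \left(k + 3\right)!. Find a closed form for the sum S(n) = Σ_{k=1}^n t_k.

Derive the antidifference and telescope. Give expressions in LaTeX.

S(n) = 2 n \left(n + 4\right)! - \left(n + 4\right)! + 24

Ratio r(k) = (k + 4)*(5*k + 2*(k + 1)**2 + 4)/(2*k**2 + 5*k - 1).
Gosper form: A/B · C(k+1)/C(k) with A=k + 4, B=1, C=k**2 + 5*k/2 - 1/2.
Key eq: (k + 4)·f(k+1) = (1)·f(k) + (k**2 + 5*k/2 - 1/2).
d = 1 from the (1,0,2) case.
Match coefficients ⇒ f(k) = (2*k - 3)/2.
Get s_k = R·t_k = (2*k - 3)*factorial(k + 3) with R(k) = B(k−1)f(k)/C(k) = (2*k - 3)/(2*k**2 + 5*k - 1).
Check: Δs_k = (2*k**2 + 5*k - 1)*factorial(k + 3). ✓
Σ_(k=1)^n t_k = s_(n+1) − s_(1) = ((2*n - 1)*factorial(n + 4)) − (-24), i.e. 2*n*factorial(n + 4) - factorial(n + 4) + 24.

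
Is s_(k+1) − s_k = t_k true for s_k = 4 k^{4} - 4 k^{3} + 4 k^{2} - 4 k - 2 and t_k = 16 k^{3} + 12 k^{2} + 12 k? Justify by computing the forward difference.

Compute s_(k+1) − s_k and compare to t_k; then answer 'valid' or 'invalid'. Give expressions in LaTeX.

s_(k+1) = 4*k**4 + 12*k**3 + 16*k**2 + 8*k - 2
s_(k+1) − s_k = 4*k*(4*k**2 + 3*k + 3)
(s_(k+1) − s_k) − t_k = 0

valid (s_(k+1) − s_k reduces to t_k)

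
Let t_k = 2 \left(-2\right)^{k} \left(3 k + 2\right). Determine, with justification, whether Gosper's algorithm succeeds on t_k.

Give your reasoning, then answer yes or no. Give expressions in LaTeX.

Yes. s_k = \left(-2\right)^{k + 1} k.

Compute t_(k+1)/t_k: get 2*(-3*k - 5)/(3*k + 2).
Gosper form: A/B · C(k+1)/C(k) with A=-2, B=1, C=k + 2/3.
Solve (-2)·f(k+1) − (1)·f(k) = k + 2/3.
Degrees (0,0,1) ⇒ d ≤ 1.
A polynomial solution: f(k) = -k/3.
Then R = B(k−1)f/C = -k/(3*k + 2), so s_k = R(k)·t_k = (-2)**(k + 1)*k.
s_(k+1) − s_k = 2*(-2)**k*(3*k + 2) = t_k.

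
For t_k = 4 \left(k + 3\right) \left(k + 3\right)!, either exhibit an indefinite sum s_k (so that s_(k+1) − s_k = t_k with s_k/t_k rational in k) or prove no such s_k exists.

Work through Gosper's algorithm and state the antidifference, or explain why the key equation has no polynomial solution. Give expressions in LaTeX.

Ratio r(k) = (k + 4)**2/(k + 3).
So A=k + 4 and B=1, with C=k + 3.
f must satisfy (k + 4)·f(k+1) − (1)·f(k) = k + 3.
Degrees (1,0,1) ⇒ d ≤ 0.
Match coefficients ⇒ f(k) = 1.
Certificate R = B(k−1)f/C = 1/(k + 3) gives s_k = 4*factorial(k + 3).
Verify: 4*(k + 3)*factorial(k + 3) matches t_k.

s_k = 4 \left(k + 3\right)!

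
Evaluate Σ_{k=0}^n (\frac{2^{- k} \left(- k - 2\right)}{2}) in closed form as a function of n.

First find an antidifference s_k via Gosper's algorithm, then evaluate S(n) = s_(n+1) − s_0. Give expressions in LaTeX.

S(n) = \frac{2^{- n} \left(- 6 \cdot 2^{n} + n + 4\right)}{2}

r(k) = (k + 3)/(2*(k + 2)) after simplifying.
Gosper form: A/B · C(k+1)/C(k) with A=1/2, B=1, C=k + 2.
Need (1/2)·f(k+1) − (1)·f(k) = k + 2.
d = 1 from the (0,0,1) case.
Coefficient equations give f(k) = -2*(k + 3).
Then R = B(k−1)f/C = -2*(k + 3)/(k + 2), so s_k = R(k)·t_k = (k + 3)/2**k.
Δs = (-k - 2)/(2*2**k), as required.
Σ_(k=0)^n t_k = s_(n+1) − s_(0) = (2**(-n - 1)*(n + 4)) − (3), i.e. (-6*2**n + n + 4)/(2*2**n).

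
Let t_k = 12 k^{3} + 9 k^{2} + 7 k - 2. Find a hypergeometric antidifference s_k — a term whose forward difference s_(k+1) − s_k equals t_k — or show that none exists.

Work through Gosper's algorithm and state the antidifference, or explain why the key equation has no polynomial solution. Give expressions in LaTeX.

s_k = k \left(3 k^{3} - 3 k^{2} + 2 k - 4\right)

Compute t_(k+1)/t_k: get (12*k**3 + 45*k**2 + 61*k + 26)/(12*k**3 + 9*k**2 + 7*k - 2).
Gosper form: A/B · C(k+1)/C(k) with A=1, B=1, C=k**3 + 3*k**2/4 + 7*k/12 - 1/6.
f must satisfy (1)·f(k+1) − (1)·f(k) = k**3 + 3*k**2/4 + 7*k/12 - 1/6.
From deg A=0, deg B=0, deg C=3: d=4.
Match coefficients ⇒ f(k) = k*(3*k**3 - 3*k**2 + 2*k - 4)/12.
R(k) = B(k−1)·f(k)/C(k) = k*(3*k**3 - 3*k**2 + 2*k - 4)/(12*k**3 + 9*k**2 + 7*k - 2); s_k = R·t_k = k*(3*k**3 - 3*k**2 + 2*k - 4).
Δs = 12*k**3 + 9*k**2 + 7*k - 2, as required.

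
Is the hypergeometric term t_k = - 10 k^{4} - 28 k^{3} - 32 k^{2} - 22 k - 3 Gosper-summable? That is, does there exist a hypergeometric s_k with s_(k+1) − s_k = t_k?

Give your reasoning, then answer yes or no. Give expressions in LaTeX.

Step 1: r(k) = (10*k**4 + 68*k**3 + 176*k**2 + 210*k + 95)/(10*k**4 + 28*k**3 + 32*k**2 + 22*k + 3).
Gosper form: A/B · C(k+1)/C(k) with A=1, B=1, C=k**4 + 14*k**3/5 + 16*k**2/5 + 11*k/5 + 3/10.
Solve (1)·f(k+1) − (1)·f(k) = k**4 + 14*k**3/5 + 16*k**2/5 + 11*k/5 + 3/10.
deg f ≤ 5 (via 0,0,4).
Solving with deg f ≤ 5: f(k) = k*(2*k**4 + 2*k**3 + 2*k - 3)/10.
Get s_k = R·t_k = k*(-2*k**4 - 2*k**3 - 2*k + 3) with R(k) = B(k−1)f(k)/C(k) = k*(2*k**4 + 2*k**3 + 2*k - 3)/(10*k**4 + 28*k**3 + 32*k**2 + 22*k + 3).
s_(k+1) − s_k = -10*k**4 - 28*k**3 - 32*k**2 - 22*k - 3 = t_k.

Yes. s_k = k \left(- 2 k^{4} - 2 k^{3} - 2 k + 3\right).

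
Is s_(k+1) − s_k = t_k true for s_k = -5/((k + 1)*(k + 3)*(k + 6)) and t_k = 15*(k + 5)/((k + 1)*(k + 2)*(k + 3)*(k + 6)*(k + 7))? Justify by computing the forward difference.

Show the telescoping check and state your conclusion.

s_(k+1) = -5/((k + 2)*(k + 4)*(k + 7))
s_(k+1) − s_k = 5*(3*k**2 + 23*k + 38)/(k**6 + 23*k**5 + 207*k**4 + 925*k**3 + 2144*k**2 + 2412*k + 1008)
(s_(k+1) − s_k) − t_k = 10*(-2*k - 11)/(k**6 + 23*k**5 + 207*k**4 + 925*k**3 + 2144*k**2 + 2412*k + 1008)

Invalid: residual 10*(-2*k - 11)/(k**6 + 23*k**5 + 207*k**4 + 925*k**3 + 2144*k**2 + 2412*k + 1008) ≠ 0.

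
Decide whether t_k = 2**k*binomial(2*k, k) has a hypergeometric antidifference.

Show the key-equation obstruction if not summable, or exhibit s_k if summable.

t_(k+1)/t_k = 4*(2*k + 1)/(k + 1).
Normal form (A,B,C) = (8*k + 4, k + 1, 1).
f must satisfy (8*k + 4)·f(k+1) − (k)·f(k) = 1.
Degrees (1,1,0) ⇒ d ≤ -1.
deg f ≤ -1 is impossible — no certificate.

No — t_k has no hypergeometric antidifference.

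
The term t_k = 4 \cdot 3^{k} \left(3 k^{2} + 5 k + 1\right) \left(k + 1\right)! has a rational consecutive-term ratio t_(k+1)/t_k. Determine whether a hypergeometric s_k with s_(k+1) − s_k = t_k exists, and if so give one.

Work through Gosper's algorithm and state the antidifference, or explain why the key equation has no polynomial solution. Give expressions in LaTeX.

r(k) = 3*(3*k**3 + 17*k**2 + 31*k + 18)/(3*k**2 + 5*k + 1) after simplifying.
So A=3*k + 6 and B=1, with C=k**2 + 5*k/3 + 1/3.
Set up (3*k + 6)·f(k+1) − (1)·f(k) − (k**2 + 5*k/3 + 1/3) = 0.
d = 1 from the (1,0,2) case.
Match coefficients ⇒ f(k) = (k - 1)/3.
Then R = B(k−1)f/C = (k - 1)/(3*k**2 + 5*k + 1), so s_k = R(k)·t_k = 4*3**k*(k - 1)*factorial(k + 1).
Check: Δs_k = 4*3**k*(3*k**2 + 5*k + 1)*factorial(k + 1). ✓

s_k = 4 \cdot 3^{k} \left(k - 1\right) \left(k + 1\right)!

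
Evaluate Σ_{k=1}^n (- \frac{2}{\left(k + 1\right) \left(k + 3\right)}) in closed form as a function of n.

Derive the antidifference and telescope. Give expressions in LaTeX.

Compute t_(k+1)/t_k: get (k + 1)*(k + 3)/((k + 2)*(k + 4)).
Take A(k)=k + 1, B(k)=k + 4, C(k)=k + 2.
Key eq: (k + 1)·f(k+1) = (k + 3)·f(k) + (k + 2).
Degrees (1,1,1) ⇒ d ≤ 2.
Match coefficients ⇒ f(k) = k*(3*k + 5)/4.
R(k) = B(k−1)·f(k)/C(k) = k*(k + 3)*(3*k + 5)/(4*(k + 2)); s_k = R·t_k = k*(-3*k - 5)/(2*(k + 1)*(k + 2)).
Δs = -2/(k**2 + 4*k + 3), as required.
Evaluate: s_(n+1) = (-3*n**2 - 11*n - 8)/(2*(n**2 + 5*n + 6)); subtract s_(1) = -2/3 ⇒ S(n) = n*(-5*n - 13)/(6*(n**2 + 5*n + 6)).

S(n) = \frac{n \left(- 5 n - 13\right)}{6 \left(n^{2} + 5 n + 6\right)}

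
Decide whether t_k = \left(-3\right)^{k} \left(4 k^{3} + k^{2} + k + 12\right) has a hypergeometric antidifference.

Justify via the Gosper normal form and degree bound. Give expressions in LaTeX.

Yes. s_k = \left(-3\right)^{k} \left(- k^{3} + 2 k^{2} - k - 3\right).

r(k) = 3*(-4*k**3 - 13*k**2 - 15*k - 18)/(4*k**3 + k**2 + k + 12) after simplifying.
A = -3, B = 1, C = k**3 + k**2/4 + k/4 + 3.
Set up (-3)·f(k+1) − (1)·f(k) − (k**3 + k**2/4 + k/4 + 3) = 0.
deg f ≤ 3 (via 0,0,3).
Coefficient equations give f(k) = -(k**3 - 2*k**2 + k + 3)/4.
Get s_k = R·t_k = (-3)**k*(-k**3 + 2*k**2 - k - 3) with R(k) = B(k−1)f(k)/C(k) = -(k**3 - 2*k**2 + k + 3)/(4*k**3 + k**2 + k + 12).
Check: Δs_k = (-3)**k*(4*k**3 + k**2 + k + 12). ✓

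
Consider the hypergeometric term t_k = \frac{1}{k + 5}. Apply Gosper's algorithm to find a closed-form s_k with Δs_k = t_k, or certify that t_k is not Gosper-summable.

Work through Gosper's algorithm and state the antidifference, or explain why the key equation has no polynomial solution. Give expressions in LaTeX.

The ratio is (k + 5)/(k + 6).
Take A(k)=k + 5, B(k)=k + 6, C(k)=1.
Key eq: (k + 5)·f(k+1) = (k + 5)·f(k) + (1).
Bound: deg f ≤ 0.
Put f(k) = c0: A·f(k+1) − B(k−1)·f(k) − C = -1; need -1 = 0 — inconsistent ⇒ no f, not summable.

none — t_k is not Gosper-summable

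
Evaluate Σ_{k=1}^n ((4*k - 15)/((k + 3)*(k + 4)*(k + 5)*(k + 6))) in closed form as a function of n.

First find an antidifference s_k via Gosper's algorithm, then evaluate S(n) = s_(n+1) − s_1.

S(n) = n*(-n**2 - 15*n - 314)/(120*(n**3 + 15*n**2 + 74*n + 120))

r(k) = (k + 3)*(4*k - 11)/((k + 7)*(4*k - 15)) after simplifying.
Normal form (A,B,C) = (k + 3, k + 7, k - 15/4).
Key eq: (k + 3)·f(k+1) = (k + 6)·f(k) + (k - 15/4).
Bound: deg f ≤ 3.
Solving with deg f ≤ 3: f(k) = -k*(k**2 + 12*k + 87)/80.
Get s_k = R·t_k = k*(-k**2 - 12*k - 87)/(20*(k + 3)*(k + 4)*(k + 5)) with R(k) = B(k−1)f(k)/C(k) = -k*(k + 6)*(k**2 + 12*k + 87)/(20*(4*k - 15)).
Check: Δs_k = (4*k - 15)/(k**4 + 18*k**3 + 119*k**2 + 342*k + 360). ✓
s_(n+1) = (-n**3 - 15*n**2 - 114*n - 100)/(20*(n**3 + 15*n**2 + 74*n + 120)) and s_(1) = -1/24, so S(n) = n*(-n**2 - 15*n - 314)/(120*(n**3 + 15*n**2 + 74*n + 120)).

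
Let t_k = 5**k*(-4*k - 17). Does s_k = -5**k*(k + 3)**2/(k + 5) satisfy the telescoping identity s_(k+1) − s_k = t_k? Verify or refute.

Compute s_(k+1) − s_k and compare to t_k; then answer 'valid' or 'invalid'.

Invalid: residual 5**k*(8*k**2 + 72*k + 164)/(k**2 + 11*k + 30) ≠ 0.

s_(k+1) = -5**(k + 1)*(k + 4)**2/(k + 6)
s_(k+1) − s_k = 5**k*(-4*k**3 - 53*k**2 - 235*k - 346)/(k**2 + 11*k + 30)
(s_(k+1) − s_k) − t_k = 5**k*(8*k**2 + 72*k + 164)/(k**2 + 11*k + 30)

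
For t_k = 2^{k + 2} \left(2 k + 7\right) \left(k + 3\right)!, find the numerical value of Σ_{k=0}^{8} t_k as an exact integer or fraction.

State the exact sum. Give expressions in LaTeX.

Σ = 980995276776

The ratio is 2*(k + 4)*(2*k + 9)/(2*k + 7).
A = 2*k + 8, B = 1, C = k + 7/2.
Solve (2*k + 8)·f(k+1) − (1)·f(k) = k + 7/2.
From deg A=1, deg B=0, deg C=1: d=0.
Solving with deg f ≤ 0: f(k) = 1/2.
R(k) = B(k−1)·f(k)/C(k) = 1/(2*k + 7); s_k = R·t_k = 2**(k + 2)*factorial(k + 3).
Δs = 2**(k + 2)*(2*k + 7)*factorial(k + 3), as required.
Σ_(k=0)^(8) t_k = s_(9) − s_(0) = 980995276800 − (24) = 980995276776.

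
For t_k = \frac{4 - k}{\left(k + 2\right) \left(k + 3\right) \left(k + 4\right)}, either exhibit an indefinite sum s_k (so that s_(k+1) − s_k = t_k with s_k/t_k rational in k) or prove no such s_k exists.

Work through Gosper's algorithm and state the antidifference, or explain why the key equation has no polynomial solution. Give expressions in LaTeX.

s_k = \frac{k \left(k + 11\right)}{6 \left(k + 2\right) \left(k + 3\right)}

The ratio is (k - 3)*(k + 2)/((k - 4)*(k + 5)).
Normal form (A,B,C) = (k + 2, k + 5, k - 4).
f must satisfy (k + 2)·f(k+1) − (k + 4)·f(k) = k - 4.
From deg A=1, deg B=1, deg C=1: d=2.
A polynomial solution: f(k) = -k*(k + 11)/6.
R(k) = B(k−1)·f(k)/C(k) = -k*(k + 4)*(k + 11)/(6*(k - 4)); s_k = R·t_k = k*(k + 11)/(6*(k + 2)*(k + 3)).
Verify: (4 - k)/(k**3 + 9*k**2 + 26*k + 24) matches t_k.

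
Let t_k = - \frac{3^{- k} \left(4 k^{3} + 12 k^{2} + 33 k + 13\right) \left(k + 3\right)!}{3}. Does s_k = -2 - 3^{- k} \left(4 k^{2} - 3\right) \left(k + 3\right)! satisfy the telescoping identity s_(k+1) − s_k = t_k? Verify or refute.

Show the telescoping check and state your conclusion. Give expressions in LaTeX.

s_(k+1) = -3**(-k - 1)*(4*(k + 1)**2 - 3)*factorial(k + 4) - 2
s_(k+1) − s_k = -(4*k**3 + 12*k**2 + 33*k + 13)*factorial(k + 3)/(3*3**k)
(s_(k+1) − s_k) − t_k = 0

valid (s_(k+1) − s_k reduces to t_k)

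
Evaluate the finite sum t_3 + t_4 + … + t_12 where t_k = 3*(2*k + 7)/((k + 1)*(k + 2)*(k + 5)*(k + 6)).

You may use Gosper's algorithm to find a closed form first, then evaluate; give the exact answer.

Σ = 55/672

Ratio r(k) = (k + 1)*(k + 5)*(2*k + 9)/((k + 3)*(k + 7)*(2*k + 7)).
A = k + 1, B = k + 7, C = k**3 + 21*k**2/2 + 73*k/2 + 42.
f must satisfy (k + 1)·f(k+1) − (k + 6)·f(k) = k**3 + 21*k**2/2 + 73*k/2 + 42.
Bound: deg f ≤ 5.
Match coefficients ⇒ f(k) = k*(k + 2)*(k + 3)*(k + 4)*(k + 6)/10.
So s_k = (B(k−1)f/C)·t_k = (k*(k + 2)*(k + 6)**2/(5*(2*k + 7)))·t_k = 3*k*(k + 6)/(5*(k**2 + 6*k + 5)).
Verify: 3*(2*k + 7)/(k**4 + 14*k**3 + 65*k**2 + 112*k + 60) matches t_k.
Telescoping: Σ = s_(13) − s_(3) = 247/420 − (81/160) = 55/672.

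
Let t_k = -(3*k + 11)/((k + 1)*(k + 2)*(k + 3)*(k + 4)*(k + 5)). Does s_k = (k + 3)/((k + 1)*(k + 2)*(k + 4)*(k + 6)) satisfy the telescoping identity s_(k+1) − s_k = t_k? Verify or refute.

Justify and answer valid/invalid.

s_(k+1) = (k + 4)/((k + 2)*(k + 3)*(k + 5)*(k + 7))
s_(k+1) − s_k = ((k + 1)*(k + 4)**2*(k + 6) - (k + 3)**2*(k + 5)*(k + 7))/((k + 1)*(k + 2)*(k + 3)*(k + 4)*(k + 5)*(k + 6)*(k + 7))
(s_(k+1) − s_k) − t_k = 3*(4*k**2 + 37*k + 81)/(k**7 + 28*k**6 + 322*k**5 + 1960*k**4 + 6769*k**3 + 13132*k**2 + 13068*k + 5040)

Invalid: residual 3*(4*k**2 + 37*k + 81)/(k**7 + 28*k**6 + 322*k**5 + 1960*k**4 + 6769*k**3 + 13132*k**2 + 13068*k + 5040) ≠ 0.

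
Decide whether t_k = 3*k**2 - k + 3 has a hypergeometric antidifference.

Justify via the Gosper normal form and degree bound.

r(k) = (-k + 3*(k + 1)**2 + 2)/(3*k**2 - k + 3) after simplifying.
Gosper form: A/B · C(k+1)/C(k) with A=1, B=1, C=k**2 - k/3 + 1.
Need (1)·f(k+1) − (1)·f(k) = k**2 - k/3 + 1.
d = 3 from the (0,0,2) case.
A polynomial solution: f(k) = k*(k**2 - 2*k + 4)/3.
R(k) = B(k−1)·f(k)/C(k) = k*(k**2 - 2*k + 4)/(3*k**2 - k + 3); s_k = R·t_k = k*(k**2 - 2*k + 4).
Δs = 3*k**2 - k + 3, as required.

Yes. s_k = k*(k**2 - 2*k + 4).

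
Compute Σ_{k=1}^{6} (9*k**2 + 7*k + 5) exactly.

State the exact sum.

Σ = 996

Step 1: r(k) = (9*k**2 + 25*k + 21)/(9*k**2 + 7*k + 5).
Gosper form: A/B · C(k+1)/C(k) with A=1, B=1, C=k**2 + 7*k/9 + 5/9.
Set up (1)·f(k+1) − (1)·f(k) − (k**2 + 7*k/9 + 5/9) = 0.
Bound: deg f ≤ 3.
Solving with deg f ≤ 3: f(k) = k*(3*k**2 - k + 3)/9.
Certificate R = B(k−1)f/C = k*(3*k**2 - k + 3)/(9*k**2 + 7*k + 5) gives s_k = k*(3*k**2 - k + 3).
Δs = 9*k**2 + 7*k + 5, as required.
Telescoping: Σ = s_(7) − s_(1) = 1001 − (5) = 996.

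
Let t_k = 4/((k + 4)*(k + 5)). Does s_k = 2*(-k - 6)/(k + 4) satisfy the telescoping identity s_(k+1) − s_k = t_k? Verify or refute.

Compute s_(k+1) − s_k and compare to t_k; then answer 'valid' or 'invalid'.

valid (s_(k+1) − s_k reduces to t_k)

s_(k+1) = 2*(-k - 7)/(k + 5)
s_(k+1) − s_k = 4/(k**2 + 9*k + 20)
(s_(k+1) − s_k) − t_k = 0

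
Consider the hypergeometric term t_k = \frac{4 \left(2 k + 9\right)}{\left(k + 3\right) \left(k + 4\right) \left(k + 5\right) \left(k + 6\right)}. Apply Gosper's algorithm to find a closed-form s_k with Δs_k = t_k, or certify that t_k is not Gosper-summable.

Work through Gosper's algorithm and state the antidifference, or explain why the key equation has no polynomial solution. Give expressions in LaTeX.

s_k = \frac{4 k \left(k + 8\right)}{15 \left(k^{2} + 8 k + 15\right)}

Compute t_(k+1)/t_k: get (k + 3)*(2*k + 11)/((k + 7)*(2*k + 9)).
Take A(k)=k + 3, B(k)=k + 7, C(k)=k + 9/2.
Key eq: (k + 3)·f(k+1) = (k + 6)·f(k) + (k + 9/2).
Bound: deg f ≤ 3.
Solving with deg f ≤ 3: f(k) = k*(k + 4)*(k + 8)/30.
Get s_k = R·t_k = 4*k*(k + 8)/(15*(k**2 + 8*k + 15)) with R(k) = B(k−1)f(k)/C(k) = k*(k + 4)*(k + 6)*(k + 8)/(15*(2*k + 9)).
s_(k+1) − s_k = 4*(2*k + 9)/(k**4 + 18*k**3 + 119*k**2 + 342*k + 360) = t_k.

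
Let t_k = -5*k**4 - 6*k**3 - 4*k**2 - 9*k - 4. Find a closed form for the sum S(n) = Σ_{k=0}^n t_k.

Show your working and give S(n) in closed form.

S(n) = -n**5 - 4*n**4 - 6*n**3 - 8*n**2 - 9*n - 4

The ratio is (5*k**4 + 26*k**3 + 52*k**2 + 55*k + 28)/(5*k**4 + 6*k**3 + 4*k**2 + 9*k + 4).
A = 1, B = 1, C = k**4 + 6*k**3/5 + 4*k**2/5 + 9*k/5 + 4/5.
Key eq: (1)·f(k+1) = (1)·f(k) + (k**4 + 6*k**3/5 + 4*k**2/5 + 9*k/5 + 4/5).
From deg A=0, deg B=0, deg C=4: d=5.
Match coefficients ⇒ f(k) = k**2*(k**3 - k**2 + 4)/5.
So s_k = (B(k−1)f/C)·t_k = (k**2*(k**3 - k**2 + 4)/(5*k**4 + 6*k**3 + 4*k**2 + 9*k + 4))·t_k = k**2*(-k**3 + k**2 - 4).
Check: Δs_k = -5*k**4 - 6*k**3 - 4*k**2 - 9*k - 4. ✓
s_(n+1) = -n**5 - 4*n**4 - 6*n**3 - 8*n**2 - 9*n - 4 and s_(0) = 0, so S(n) = -n**5 - 4*n**4 - 6*n**3 - 8*n**2 - 9*n - 4.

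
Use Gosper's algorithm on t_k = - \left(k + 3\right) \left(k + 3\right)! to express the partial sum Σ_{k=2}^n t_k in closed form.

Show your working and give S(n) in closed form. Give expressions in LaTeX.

S(n) = 120 - \left(n + 4\right)!

Step 1: r(k) = (k + 4)**2/(k + 3).
So A=k + 4 and B=1, with C=k + 3.
Key eq: (k + 4)·f(k+1) = (1)·f(k) + (k + 3).
Degrees (1,0,1) ⇒ d ≤ 0.
A polynomial solution: f(k) = 1.
So s_k = (B(k−1)f/C)·t_k = (1/(k + 3))·t_k = -factorial(k + 3).
Check: Δs_k = -(k + 3)*factorial(k + 3). ✓
Σ_(k=2)^n t_k = s_(n+1) − s_(2) = (-factorial(n + 4)) − (-120), i.e. 120 - factorial(n + 4).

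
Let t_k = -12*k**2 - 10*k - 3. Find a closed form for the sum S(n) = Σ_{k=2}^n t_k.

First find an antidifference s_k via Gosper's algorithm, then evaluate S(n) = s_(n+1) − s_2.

Step 1: r(k) = (12*k**2 + 34*k + 25)/(12*k**2 + 10*k + 3).
Take A(k)=1, B(k)=1, C(k)=k**2 + 5*k/6 + 1/4.
f must satisfy (1)·f(k+1) − (1)·f(k) = k**2 + 5*k/6 + 1/4.
Bound: deg f ≤ 3.
A polynomial solution: f(k) = k**2*(4*k - 1)/12.
Then R = B(k−1)f/C = k**2*(4*k - 1)/(12*k**2 + 10*k + 3), so s_k = R(k)·t_k = k**2*(1 - 4*k).
Check: Δs_k = -12*k**2 - 10*k - 3. ✓
Σ_(k=2)^n t_k = s_(n+1) − s_(2) = (-4*n**3 - 11*n**2 - 10*n - 3) − (-28), i.e. -4*n**3 - 11*n**2 - 10*n + 25.

S(n) = -4*n**3 - 11*n**2 - 10*n + 25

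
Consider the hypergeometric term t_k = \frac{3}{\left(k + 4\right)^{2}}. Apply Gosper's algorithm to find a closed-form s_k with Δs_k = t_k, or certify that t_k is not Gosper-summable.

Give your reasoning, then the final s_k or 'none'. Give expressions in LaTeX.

not Gosper-summable; s_k does not exist

r(k) = (k + 4)**2/(k + 5)**2 after simplifying.
Take A(k)=k**2 + 8*k + 16, B(k)=k**2 + 10*k + 25, C(k)=1.
Key eq: (k**2 + 8*k + 16)·f(k+1) = (k**2 + 8*k + 16)·f(k) + (1).
deg f ≤ 0 (via 2,2,0).
f = c0 ⇒ A·f(k+1) − B(k−1)·f(k) − C = -1. The system {-1 = 0} is inconsistent; no antidifference.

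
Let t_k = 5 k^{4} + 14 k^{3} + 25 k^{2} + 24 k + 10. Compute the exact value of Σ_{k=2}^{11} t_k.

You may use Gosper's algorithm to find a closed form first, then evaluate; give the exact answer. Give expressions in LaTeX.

Σ = 275120

r(k) = (5*k**4 + 34*k**3 + 97*k**2 + 136*k + 78)/(5*k**4 + 14*k**3 + 25*k**2 + 24*k + 10) after simplifying.
Factor: A=1; B=1; C=k**4 + 14*k**3/5 + 5*k**2 + 24*k/5 + 2.
Need (1)·f(k+1) − (1)·f(k) = k**4 + 14*k**3/5 + 5*k**2 + 24*k/5 + 2.
Degrees (0,0,4) ⇒ d ≤ 5.
A polynomial solution: f(k) = k*(k**4 + k**3 + 3*k**2 + 3*k + 2)/5.
So s_k = (B(k−1)f/C)·t_k = (k*(k**4 + k**3 + 3*k**2 + 3*k + 2)/(5*k**4 + 14*k**3 + 25*k**2 + 24*k + 10))·t_k = k*(k**4 + k**3 + 3*k**2 + 3*k + 2).
Check: Δs_k = 5*k**4 + 14*k**3 + 25*k**2 + 24*k + 10. ✓
Σ_(k=2)^(11) t_k = s_(12) − s_(2) = 275208 − (88) = 275120.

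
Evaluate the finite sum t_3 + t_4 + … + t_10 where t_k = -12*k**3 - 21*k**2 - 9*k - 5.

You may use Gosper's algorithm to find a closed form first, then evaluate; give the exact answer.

Σ = -44680

t_(k+1)/t_k = (12*k**3 + 57*k**2 + 87*k + 47)/(12*k**3 + 21*k**2 + 9*k + 5).
Take A(k)=1, B(k)=1, C(k)=k**3 + 7*k**2/4 + 3*k/4 + 5/12.
Need (1)·f(k+1) − (1)·f(k) = k**3 + 7*k**2/4 + 3*k/4 + 5/12.
Bound: deg f ≤ 4.
A polynomial solution: f(k) = k*(3*k**3 + k**2 - 3*k + 4)/12.
So s_k = (B(k−1)f/C)·t_k = (k*(3*k**3 + k**2 - 3*k + 4)/(12*k**3 + 21*k**2 + 9*k + 5))·t_k = k*(-3*k**3 - k**2 + 3*k - 4).
s_(k+1) − s_k = -12*k**3 - 21*k**2 - 9*k - 5 = t_k.
Telescoping: Σ = s_(11) − s_(3) = -44935 − (-255) = -44680.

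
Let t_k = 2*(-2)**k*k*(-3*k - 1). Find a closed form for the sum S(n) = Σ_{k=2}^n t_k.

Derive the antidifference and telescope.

The ratio is -2*(k + 1)*(3*k + 4)/(k*(3*k + 1)).
So A=-2 and B=1, with C=k**2 + k/3.
Key eq: (-2)·f(k+1) = (1)·f(k) + (k**2 + k/3).
From deg A=0, deg B=0, deg C=2: d=2.
Match coefficients ⇒ f(k) = -k*(k - 1)/3.
Then R = B(k−1)f/C = -(k - 1)/(3*k + 1), so s_k = R(k)·t_k = 2*(-2)**k*k*(k - 1).
Check: Δs_k = 2*(-2)**k*k*(-3*k - 1). ✓
s_(n+1) = (-2)**(n + 2)*n*(-n - 1) and s_(2) = 16, so S(n) = -4*(-2)**n*n**2 - 4*(-2)**n*n - 16.

S(n) = -4*(-2)**n*n**2 - 4*(-2)**n*n - 16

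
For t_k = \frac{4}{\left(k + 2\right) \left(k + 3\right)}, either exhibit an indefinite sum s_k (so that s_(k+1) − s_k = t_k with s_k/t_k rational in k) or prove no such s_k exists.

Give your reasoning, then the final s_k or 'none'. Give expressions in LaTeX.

s_k = \frac{2 k}{k + 2}

Ratio r(k) = (k + 2)/(k + 4).
Factor: A=k + 2; B=k + 4; C=1.
Key eq: (k + 2)·f(k+1) = (k + 3)·f(k) + (1).
From deg A=1, deg B=1, deg C=0: d=1.
A polynomial solution: f(k) = k/2.
R(k) = B(k−1)·f(k)/C(k) = k*(k + 3)/2; s_k = R·t_k = 2*k/(k + 2).
Δs = 4/(k**2 + 5*k + 6), as required.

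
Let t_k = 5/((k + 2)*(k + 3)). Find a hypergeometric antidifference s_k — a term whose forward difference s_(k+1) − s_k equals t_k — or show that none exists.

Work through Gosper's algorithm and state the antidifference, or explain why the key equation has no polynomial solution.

t_(k+1)/t_k = (k + 2)/(k + 4).
So A=k + 2 and B=k + 4, with C=1.
Solve (k + 2)·f(k+1) − (k + 3)·f(k) = 1.
d = 1 from the (1,1,0) case.
Solving with deg f ≤ 1: f(k) = k/2.
R(k) = B(k−1)·f(k)/C(k) = k*(k + 3)/2; s_k = R·t_k = 5*k/(2*(k + 2)).
Verify: 5/(k**2 + 5*k + 6) matches t_k.

s_k = 5*k/(2*(k + 2))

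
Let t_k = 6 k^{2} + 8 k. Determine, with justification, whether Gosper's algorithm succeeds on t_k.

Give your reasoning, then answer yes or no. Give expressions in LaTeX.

Ratio r(k) = (3*k**2 + 10*k + 7)/(k*(3*k + 4)).
Take A(k)=1, B(k)=1, C(k)=k**2 + 4*k/3.
f must satisfy (1)·f(k+1) − (1)·f(k) = k**2 + 4*k/3.
Bound: deg f ≤ 3.
A polynomial solution: f(k) = k*(k - 1)*(2*k + 3)/6.
Certificate R = B(k−1)f/C = (k - 1)*(2*k + 3)/(2*(3*k + 4)) gives s_k = k*(2*k**2 + k - 3).
s_(k+1) − s_k = 2*k*(3*k + 4) = t_k.

Yes. s_k = k \left(2 k^{2} + k - 3\right).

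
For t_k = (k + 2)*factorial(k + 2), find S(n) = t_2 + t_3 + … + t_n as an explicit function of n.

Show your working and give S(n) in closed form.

t_(k+1)/t_k = (k + 3)**2/(k + 2).
Factor: A=k + 3; B=1; C=k + 2.
Set up (k + 3)·f(k+1) − (1)·f(k) − (k + 2) = 0.
From deg A=1, deg B=0, deg C=1: d=0.
Match coefficients ⇒ f(k) = 1.
Then R = B(k−1)f/C = 1/(k + 2), so s_k = R(k)·t_k = factorial(k + 2).
Check: Δs_k = (k + 2)*factorial(k + 2). ✓
s_(n+1) = factorial(n + 3) and s_(2) = 24, so S(n) = factorial(n + 3) - 24.

S(n) = factorial(n + 3) - 24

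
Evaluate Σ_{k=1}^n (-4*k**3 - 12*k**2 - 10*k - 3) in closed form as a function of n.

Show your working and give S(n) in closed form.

S(n) = n*(-n**3 - 6*n**2 - 12*n - 10)

Step 1: r(k) = (4*k**3 + 24*k**2 + 46*k + 29)/(4*k**3 + 12*k**2 + 10*k + 3).
Gosper form: A/B · C(k+1)/C(k) with A=1, B=1, C=k**3 + 3*k**2 + 5*k/2 + 3/4.
Solve (1)·f(k+1) − (1)·f(k) = k**3 + 3*k**2 + 5*k/2 + 3/4.
deg f ≤ 4 (via 0,0,3).
Solve for f: f(k) = k**3*(k + 2)/4 (degree 4 ≤ 4).
Certificate R = B(k−1)f/C = k**3*(k + 2)/(4*k**3 + 12*k**2 + 10*k + 3) gives s_k = k**3*(-k - 2).
Check: Δs_k = k**3*(k + 2) - (k + 1)**3*(k + 3). ✓
Σ_(k=1)^n t_k = s_(n+1) − s_(1) = (-n**4 - 6*n**3 - 12*n**2 - 10*n - 3) − (-3), i.e. n*(-n**3 - 6*n**2 - 12*n - 10).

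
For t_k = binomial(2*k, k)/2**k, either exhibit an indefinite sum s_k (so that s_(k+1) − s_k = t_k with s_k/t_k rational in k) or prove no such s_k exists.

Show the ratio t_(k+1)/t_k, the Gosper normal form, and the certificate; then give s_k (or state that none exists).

Compute t_(k+1)/t_k: get (2*k + 1)/(k + 1).
Take A(k)=2*k + 1, B(k)=k + 1, C(k)=1.
Solve (2*k + 1)·f(k+1) − (k)·f(k) = 1.
Degrees (1,1,0) ⇒ d ≤ -1.
deg f ≤ -1 is impossible — no certificate.

none — t_k is not Gosper-summable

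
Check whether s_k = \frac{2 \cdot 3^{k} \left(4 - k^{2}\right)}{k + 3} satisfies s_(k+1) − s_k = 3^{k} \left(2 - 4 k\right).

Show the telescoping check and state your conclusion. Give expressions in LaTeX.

Invalid: residual \frac{3^{k} \left(4 k^{2} + 8 k - 2\right)}{k^{2} + 7 k + 12} ≠ 0.

s_(k+1) = 6*3**k*(4 - (k + 1)**2)/(k + 4)
s_(k+1) − s_k = 3**k*(-4*k**3 - 22*k**2 - 26*k + 22)/(k**2 + 7*k + 12)
(s_(k+1) − s_k) − t_k = 3**k*(4*k**2 + 8*k - 2)/(k**2 + 7*k + 12)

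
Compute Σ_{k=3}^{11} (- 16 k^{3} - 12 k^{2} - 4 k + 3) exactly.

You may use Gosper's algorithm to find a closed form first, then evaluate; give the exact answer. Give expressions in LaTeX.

Compute t_(k+1)/t_k: get (16*k**3 + 60*k**2 + 76*k + 29)/(16*k**3 + 12*k**2 + 4*k - 3).
Factor: A=1; B=1; C=k**3 + 3*k**2/4 + k/4 - 3/16.
f must satisfy (1)·f(k+1) − (1)·f(k) = k**3 + 3*k**2/4 + k/4 - 3/16.
d = 4 from the (0,0,3) case.
Solve for f: f(k) = k*(4*k**3 - 4*k**2 - 3)/16 (degree 4 ≤ 4).
Certificate R = B(k−1)f/C = k*(4*k**3 - 4*k**2 - 3)/(16*k**3 + 12*k**2 + 4*k - 3) gives s_k = k*(-4*k**3 + 4*k**2 + 3).
s_(k+1) − s_k = -16*k**3 - 12*k**2 - 4*k + 3 = t_k.
Σ_(k=3)^(11) t_k = s_(12) − s_(3) = -75996 − (-207) = -75789.

Σ = -75789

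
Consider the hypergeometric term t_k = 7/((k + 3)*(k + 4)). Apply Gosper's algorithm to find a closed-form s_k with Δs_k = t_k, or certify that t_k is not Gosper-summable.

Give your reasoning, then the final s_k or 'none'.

The ratio is (k + 3)/(k + 5).
Take A(k)=k + 3, B(k)=k + 5, C(k)=1.
f must satisfy (k + 3)·f(k+1) − (k + 4)·f(k) = 1.
d = 1 from the (1,1,0) case.
Match coefficients ⇒ f(k) = k/3.
R(k) = B(k−1)·f(k)/C(k) = k*(k + 4)/3; s_k = R·t_k = 7*k/(3*(k + 3)).
Check: Δs_k = 7/(k**2 + 7*k + 12). ✓

s_k = 7*k/(3*(k + 3))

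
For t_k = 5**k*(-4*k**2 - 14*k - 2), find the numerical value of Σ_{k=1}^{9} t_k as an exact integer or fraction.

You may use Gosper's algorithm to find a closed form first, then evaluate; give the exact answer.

The ratio is 5*(2*k**2 + 11*k + 10)/(2*k**2 + 7*k + 1).
Factor: A=5; B=1; C=k**2 + 7*k/2 + 1/2.
f must satisfy (5)·f(k+1) − (1)·f(k) = k**2 + 7*k/2 + 1/2.
Bound: deg f ≤ 2.
Solve for f: f(k) = (k - 1)*(k + 2)/4 (degree 2 ≤ 2).
R(k) = B(k−1)·f(k)/C(k) = (k - 1)*(k + 2)/(2*(2*k**2 + 7*k + 1)); s_k = R·t_k = 5**k*(-k**2 - k + 2).
Δs = 5**k*(-4*k**2 - 14*k - 2), as required.
Σ_(k=1)^(9) t_k = s_(10) − s_(1) = -1054687500 − (0) = -1054687500.

Σ = -1054687500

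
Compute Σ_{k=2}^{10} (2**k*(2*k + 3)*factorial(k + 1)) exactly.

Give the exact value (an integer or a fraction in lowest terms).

Σ = 980995276776

Step 1: r(k) = 2*(k + 2)*(2*k + 5)/(2*k + 3).
So A=2*k + 4 and B=1, with C=k + 3/2.
Key eq: (2*k + 4)·f(k+1) = (1)·f(k) + (k + 3/2).
Degrees (1,0,1) ⇒ d ≤ 0.
Solve for f: f(k) = 1/2 (degree 0 ≤ 0).
So s_k = (B(k−1)f/C)·t_k = (1/(2*k + 3))·t_k = 2**k*factorial(k + 1).
Verify: 2**k*(2*k + 3)*factorial(k + 1) matches t_k.
Sum = s_(11) − s_(2); s_(11) = 980995276800, s_(2) = 24 ⇒ 980995276776.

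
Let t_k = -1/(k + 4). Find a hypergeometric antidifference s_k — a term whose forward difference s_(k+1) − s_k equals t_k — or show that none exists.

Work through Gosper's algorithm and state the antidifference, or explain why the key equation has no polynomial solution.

Compute t_(k+1)/t_k: get (k + 4)/(k + 5).
Normal form (A,B,C) = (k + 4, k + 5, 1).
Set up (k + 4)·f(k+1) − (k + 4)·f(k) − (1) = 0.
From deg A=1, deg B=1, deg C=0: d=0.
Write f(k) = c0. Then LHS − RHS = -1, requiring -1 = 0: contradictory. No certificate.

not Gosper-summable; s_k does not exist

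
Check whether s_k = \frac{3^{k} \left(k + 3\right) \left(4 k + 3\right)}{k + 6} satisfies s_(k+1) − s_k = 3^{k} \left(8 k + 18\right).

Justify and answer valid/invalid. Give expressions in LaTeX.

Invalid: residual \frac{3^{k + 1} \left(- 8 k^{2} - 62 k - 105\right)}{k^{2} + 13 k + 42} ≠ 0.

s_(k+1) = 3**(k + 1)*(k + 4)*(4*k + 7)/(k + 7)
s_(k+1) − s_k = 3**k*(8*k**3 + 98*k**2 + 384*k + 441)/(k**2 + 13*k + 42)
(s_(k+1) − s_k) − t_k = 3**(k + 1)*(-8*k**2 - 62*k - 105)/(k**2 + 13*k + 42)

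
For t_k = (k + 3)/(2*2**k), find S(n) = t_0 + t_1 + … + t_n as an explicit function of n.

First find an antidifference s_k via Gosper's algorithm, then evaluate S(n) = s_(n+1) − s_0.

S(n) = 2**(-n - 1)*(2**(n + 3) - n - 5)

r(k) = (k + 4)/(2*(k + 3)) after simplifying.
Gosper form: A/B · C(k+1)/C(k) with A=1/2, B=1, C=k + 3.
f must satisfy (1/2)·f(k+1) − (1)·f(k) = k + 3.
Bound: deg f ≤ 1.
Coefficient equations give f(k) = -2*(k + 4).
R(k) = B(k−1)·f(k)/C(k) = -2*(k + 4)/(k + 3); s_k = R·t_k = (-k - 4)/2**k.
Check: Δs_k = (k + 3)/(2*2**k). ✓
Evaluate: s_(n+1) = 2**(-n - 1)*(-n - 5); subtract s_(0) = -4 ⇒ S(n) = 2**(-n - 1)*(2**(n + 3) - n - 5).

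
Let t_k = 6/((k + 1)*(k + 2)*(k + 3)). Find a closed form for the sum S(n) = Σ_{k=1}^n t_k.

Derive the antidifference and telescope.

r(k) = (k + 1)/(k + 4) after simplifying.
Take A(k)=k + 1, B(k)=k + 4, C(k)=1.
Need (k + 1)·f(k+1) − (k + 3)·f(k) = 1.
From deg A=1, deg B=1, deg C=0: d=2.
Coefficient equations give f(k) = k*(k + 3)/4.
Certificate R = B(k−1)f/C = k*(k + 3)**2/4 gives s_k = 3*k*(k + 3)/(2*(k + 1)*(k + 2)).
s_(k+1) − s_k = 6/(k**3 + 6*k**2 + 11*k + 6) = t_k.
Telescope: S(n) = s_(n+1) − s_(1) = 3*(n**2 + 5*n + 4)/(2*(n**2 + 5*n + 6)) − (1) = n*(n + 5)/(2*(n**2 + 5*n + 6)).

S(n) = n*(n + 5)/(2*(n**2 + 5*n + 6))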